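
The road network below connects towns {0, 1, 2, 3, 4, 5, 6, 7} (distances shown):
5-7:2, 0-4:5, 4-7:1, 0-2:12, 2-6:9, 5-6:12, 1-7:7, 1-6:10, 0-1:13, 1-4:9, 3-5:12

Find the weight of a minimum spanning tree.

46

Kruskal's algorithm — process edges by increasing weight (ties by edge label):
4-7 (1): add — endpoints in different components.
5-7 (2): add — endpoints in different components.
0-4 (5): add — endpoints in different components.
1-7 (7): add — endpoints in different components.
1-4 (9): skip — 1 and 4 already connected.
2-6 (9): add — endpoints in different components.
1-6 (10): add — endpoints in different components.
0-2 (12): skip — 0 and 2 already connected.
3-5 (12): add — endpoints in different components.
MST edges: 4-7, 5-7, 0-4, 1-7, 2-6, 1-6, 3-5; total weight 1+2+5+7+9+10+12 = 46.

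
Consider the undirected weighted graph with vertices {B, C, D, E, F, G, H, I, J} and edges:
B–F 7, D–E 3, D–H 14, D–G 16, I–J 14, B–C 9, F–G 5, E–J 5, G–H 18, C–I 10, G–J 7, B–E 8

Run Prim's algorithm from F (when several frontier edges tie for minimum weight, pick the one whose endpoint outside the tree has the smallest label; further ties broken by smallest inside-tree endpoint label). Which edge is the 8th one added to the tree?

Grow the tree from F using Prim:
Step 1: cheapest edge leaving the tree is F–G (5); add G.
Step 2: cheapest edge leaving the tree is B–F (7); add B.
Step 3: cheapest edge leaving the tree is G–J (7); add J.
Step 4: cheapest edge leaving the tree is E–J (5); add E.
Step 5: cheapest edge leaving the tree is D–E (3); add D.
Step 6: cheapest edge leaving the tree is B–C (9); add C.
Step 7: cheapest edge leaving the tree is C–I (10); add I.
Step 8: cheapest edge leaving the tree is D–H (14); add H.
The 8th edge added is D–H.

D-H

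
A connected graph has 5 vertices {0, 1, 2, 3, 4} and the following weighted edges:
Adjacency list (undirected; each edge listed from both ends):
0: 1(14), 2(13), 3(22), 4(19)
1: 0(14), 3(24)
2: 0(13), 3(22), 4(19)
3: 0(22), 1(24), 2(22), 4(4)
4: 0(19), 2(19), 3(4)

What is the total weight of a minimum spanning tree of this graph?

50

Kruskal: consider edges lightest-first.
3-4 (4): add. Components now {0} {1} {2} {3,4}
0-2 (13): add. Components now {0,2} {1} {3,4}
0-1 (14): add. Components now {0,1,2} {3,4}
0-4 (19): add. Components now {0,1,2,3,4}
MST edges: 3-4, 0-2, 0-1, 0-4; total weight 4+13+14+19 = 50.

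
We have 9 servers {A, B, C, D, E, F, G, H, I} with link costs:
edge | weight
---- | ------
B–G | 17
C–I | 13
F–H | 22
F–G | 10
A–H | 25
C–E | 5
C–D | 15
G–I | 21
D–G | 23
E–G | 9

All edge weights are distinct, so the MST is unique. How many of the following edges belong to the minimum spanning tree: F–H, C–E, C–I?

Kruskal's algorithm — process edges by increasing weight (ties by edge label):
C–E (5): add — endpoints in different components.
E–G (9): add — endpoints in different components.
F–G (10): add — endpoints in different components.
C–I (13): add — endpoints in different components.
C–D (15): add — endpoints in different components.
B–G (17): add — endpoints in different components.
G–I (21): skip — G and I already connected.
F–H (22): add — endpoints in different components.
D–G (23): skip — D and G already connected.
A–H (25): add — endpoints in different components.
MST edge set: {C–E, E–G, F–G, C–I, C–D, B–G, F–H, A–H}.
Of the listed edges, {F–H, C–E, C–I} are in the MST → 3.

3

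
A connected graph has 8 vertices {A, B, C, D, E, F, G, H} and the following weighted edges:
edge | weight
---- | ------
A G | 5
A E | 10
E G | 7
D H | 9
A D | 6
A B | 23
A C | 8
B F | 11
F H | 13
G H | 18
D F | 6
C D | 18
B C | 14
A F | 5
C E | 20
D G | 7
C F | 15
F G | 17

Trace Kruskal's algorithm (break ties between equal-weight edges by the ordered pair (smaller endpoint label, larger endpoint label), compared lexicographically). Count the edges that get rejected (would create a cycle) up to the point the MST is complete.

3

Kruskal: consider edges lightest-first.
A F (5): add — endpoints in different components.
A G (5): add — endpoints in different components.
A D (6): add — endpoints in different components.
D F (6): skip — D and F already connected.
D G (7): skip — D and G already connected.
E G (7): add — endpoints in different components.
A C (8): add — endpoints in different components.
D H (9): add — endpoints in different components.
A E (10): skip — A and E already connected.
B F (11): add — endpoints in different components.
Edges rejected before the tree was complete: 3.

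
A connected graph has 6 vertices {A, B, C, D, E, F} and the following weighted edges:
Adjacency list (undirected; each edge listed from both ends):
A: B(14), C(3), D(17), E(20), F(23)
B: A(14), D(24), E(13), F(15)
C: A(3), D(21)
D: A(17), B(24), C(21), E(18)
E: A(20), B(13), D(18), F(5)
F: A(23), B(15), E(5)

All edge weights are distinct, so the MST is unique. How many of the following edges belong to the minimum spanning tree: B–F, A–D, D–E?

Sort edges by weight, then run Kruskal:
A–C (3): add. Components now {A,C} {B} {D} {E} {F}
E–F (5): add. Components now {A,C} {B} {D} {E,F}
B–E (13): add. Components now {A,C} {B,E,F} {D}
A–B (14): add. Components now {A,B,C,E,F} {D}
B–F (15): skip — B and F already connected.
A–D (17): add. Components now {A,B,C,D,E,F}
MST edge set: {A–C, E–F, B–E, A–B, A–D}.
Of the listed edges, {A–D} are in the MST → 1.

1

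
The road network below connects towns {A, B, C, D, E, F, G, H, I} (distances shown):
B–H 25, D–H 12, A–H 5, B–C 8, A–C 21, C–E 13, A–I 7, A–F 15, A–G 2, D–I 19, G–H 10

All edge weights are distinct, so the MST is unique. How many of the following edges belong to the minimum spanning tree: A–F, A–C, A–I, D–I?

Sort edges by weight, then run Kruskal:
A–G (2): add — endpoints in different components.
A–H (5): add — endpoints in different components.
A–I (7): add — endpoints in different components.
B–C (8): add — endpoints in different components.
G–H (10): skip — G and H already connected.
D–H (12): add — endpoints in different components.
C–E (13): add — endpoints in different components.
A–F (15): add — endpoints in different components.
D–I (19): skip — D and I already connected.
A–C (21): add — endpoints in different components.
MST edge set: {A–G, A–H, A–I, B–C, D–H, C–E, A–F, A–C}.
Of the listed edges, {A–F, A–C, A–I} are in the MST → 3.

3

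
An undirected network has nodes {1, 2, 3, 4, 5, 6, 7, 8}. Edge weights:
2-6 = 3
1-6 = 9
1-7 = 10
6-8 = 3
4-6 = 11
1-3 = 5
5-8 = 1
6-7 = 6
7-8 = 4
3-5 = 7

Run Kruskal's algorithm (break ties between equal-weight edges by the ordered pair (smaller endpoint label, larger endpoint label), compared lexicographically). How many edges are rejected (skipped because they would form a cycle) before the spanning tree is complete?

3

Kruskal's algorithm — process edges by increasing weight (ties by edge label):
5-8 (1): add — endpoints in different components.
2-6 (3): add — endpoints in different components.
6-8 (3): add — endpoints in different components.
7-8 (4): add — endpoints in different components.
1-3 (5): add — endpoints in different components.
6-7 (6): skip — 6 and 7 already connected.
3-5 (7): add — endpoints in different components.
1-6 (9): skip — 1 and 6 already connected.
1-7 (10): skip — 1 and 7 already connected.
4-6 (11): add — endpoints in different components.
Edges rejected before the tree was complete: 3.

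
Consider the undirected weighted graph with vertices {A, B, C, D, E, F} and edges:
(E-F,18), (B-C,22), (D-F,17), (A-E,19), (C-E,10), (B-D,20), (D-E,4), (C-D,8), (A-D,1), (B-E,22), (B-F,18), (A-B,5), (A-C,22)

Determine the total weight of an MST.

35

Grow the tree from D using Prim:
Step 1: frontier [A-D 1, D-E 4, C-D 8, D-F 17, B-D 20] → take A-D (1); add A.
Step 2: frontier [A-B 5, A-E 19, A-C 22, D-E 4, C-D 8, D-F 17, B-D 20] → take D-E (4); add E.
Step 3: frontier [A-B 5, A-C 22, C-D 8, D-F 17, B-D 20, C-E 10, E-F 18, B-E 22] → take A-B (5); add B.
Step 4: frontier [A-C 22, B-F 18, B-C 22, C-D 8, D-F 17, C-E 10, E-F 18] → take C-D (8); add C.
Step 5: frontier [B-F 18, D-F 17, E-F 18] → take D-F (17); add F.
MST edges: A-D, D-E, A-B, C-D, D-F; total weight 1+4+5+8+17 = 35.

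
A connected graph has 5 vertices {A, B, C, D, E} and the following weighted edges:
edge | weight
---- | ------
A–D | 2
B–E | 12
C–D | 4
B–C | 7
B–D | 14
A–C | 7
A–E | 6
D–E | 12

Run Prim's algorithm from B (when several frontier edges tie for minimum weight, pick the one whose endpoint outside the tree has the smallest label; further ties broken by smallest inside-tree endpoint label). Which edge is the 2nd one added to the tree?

C-D

Prim's algorithm from B:
Step 1: frontier [B–C 7, B–E 12, B–D 14] → take B–C (7); add C.
Step 2: frontier [B–E 12, B–D 14, C–D 4, A–C 7] → take C–D (4); add D.
Step 3: frontier [B–E 12, A–C 7, A–D 2, D–E 12] → take A–D (2); add A.
Step 4: frontier [A–E 6, B–E 12, D–E 12] → take A–E (6); add E.
The 2nd edge added is C–D.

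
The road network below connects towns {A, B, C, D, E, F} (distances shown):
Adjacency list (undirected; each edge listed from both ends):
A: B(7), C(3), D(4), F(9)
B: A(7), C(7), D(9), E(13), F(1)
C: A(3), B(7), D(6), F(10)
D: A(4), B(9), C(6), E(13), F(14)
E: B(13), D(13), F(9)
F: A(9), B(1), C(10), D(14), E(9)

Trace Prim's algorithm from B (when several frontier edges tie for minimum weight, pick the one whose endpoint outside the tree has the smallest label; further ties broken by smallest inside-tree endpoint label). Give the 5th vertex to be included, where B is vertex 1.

D

Grow the tree from B using Prim:
Step 1: cheapest edge leaving the tree is B-F (1); add F.
Step 2: cheapest edge leaving the tree is A-B (7); add A.
Step 3: cheapest edge leaving the tree is A-C (3); add C.
Step 4: cheapest edge leaving the tree is A-D (4); add D.
Step 5: cheapest edge leaving the tree is E-F (9); add E.
Vertex order: B, F, A, C, D, E. The 5th vertex is D.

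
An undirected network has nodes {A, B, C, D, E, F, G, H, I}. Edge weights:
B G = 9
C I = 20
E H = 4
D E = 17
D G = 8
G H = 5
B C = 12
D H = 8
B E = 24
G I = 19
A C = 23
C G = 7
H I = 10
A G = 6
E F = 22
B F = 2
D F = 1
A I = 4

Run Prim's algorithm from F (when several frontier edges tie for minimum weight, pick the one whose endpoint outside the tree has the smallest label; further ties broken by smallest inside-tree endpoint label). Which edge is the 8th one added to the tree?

C-G

Grow the tree from F using Prim:
Step 1: cheapest edge leaving the tree is D F (1); add D.
Step 2: cheapest edge leaving the tree is B F (2); add B.
Step 3: cheapest edge leaving the tree is D G (8); add G.
Step 4: cheapest edge leaving the tree is G H (5); add H.
Step 5: cheapest edge leaving the tree is E H (4); add E.
Step 6: cheapest edge leaving the tree is A G (6); add A.
Step 7: cheapest edge leaving the tree is A I (4); add I.
Step 8: cheapest edge leaving the tree is C G (7); add C.
The 8th edge added is C G.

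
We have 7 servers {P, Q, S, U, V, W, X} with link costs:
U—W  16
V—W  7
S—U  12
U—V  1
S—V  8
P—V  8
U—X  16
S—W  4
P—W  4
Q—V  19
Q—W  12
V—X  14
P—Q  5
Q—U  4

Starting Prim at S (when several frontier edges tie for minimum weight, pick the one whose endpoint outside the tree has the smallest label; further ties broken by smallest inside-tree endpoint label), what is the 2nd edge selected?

P-W

Grow the tree from S using Prim:
Step 1: cheapest edge leaving the tree is S—W (4); add W.
Step 2: cheapest edge leaving the tree is P—W (4); add P.
Step 3: cheapest edge leaving the tree is P—Q (5); add Q.
Step 4: cheapest edge leaving the tree is Q—U (4); add U.
Step 5: cheapest edge leaving the tree is U—V (1); add V.
Step 6: cheapest edge leaving the tree is V—X (14); add X.
The 2nd edge added is P—W.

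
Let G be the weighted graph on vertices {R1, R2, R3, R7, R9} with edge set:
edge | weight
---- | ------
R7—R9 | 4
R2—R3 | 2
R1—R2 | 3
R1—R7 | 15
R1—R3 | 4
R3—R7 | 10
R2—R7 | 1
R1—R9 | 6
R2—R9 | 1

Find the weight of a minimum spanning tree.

Kruskal: consider edges lightest-first.
R2—R7 (1): add — endpoints in different components.
R2—R9 (1): add — endpoints in different components.
R2—R3 (2): add — endpoints in different components.
R1—R2 (3): add — endpoints in different components.
MST edges: R2—R7, R2—R9, R2—R3, R1—R2; total weight 1+1+2+3 = 7.

7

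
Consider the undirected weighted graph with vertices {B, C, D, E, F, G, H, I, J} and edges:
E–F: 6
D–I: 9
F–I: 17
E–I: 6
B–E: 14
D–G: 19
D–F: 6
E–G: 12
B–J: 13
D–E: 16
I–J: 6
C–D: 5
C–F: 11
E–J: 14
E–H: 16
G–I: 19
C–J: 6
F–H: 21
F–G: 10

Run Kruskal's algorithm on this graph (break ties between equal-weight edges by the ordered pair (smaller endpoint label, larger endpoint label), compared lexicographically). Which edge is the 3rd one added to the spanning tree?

Sort edges by weight, then run Kruskal:
C–D (5): add — endpoints in different components.
C–J (6): add — endpoints in different components.
D–F (6): add — endpoints in different components.
E–F (6): add — endpoints in different components.
E–I (6): add — endpoints in different components.
I–J (6): skip — I and J already connected.
D–I (9): skip — D and I already connected.
F–G (10): add — endpoints in different components.
C–F (11): skip — C and F already connected.
E–G (12): skip — E and G already connected.
B–J (13): add — endpoints in different components.
B–E (14): skip — B and E already connected.
E–J (14): skip — E and J already connected.
D–E (16): skip — D and E already connected.
E–H (16): add — endpoints in different components.
The 3rd edge added is D–F.

D-F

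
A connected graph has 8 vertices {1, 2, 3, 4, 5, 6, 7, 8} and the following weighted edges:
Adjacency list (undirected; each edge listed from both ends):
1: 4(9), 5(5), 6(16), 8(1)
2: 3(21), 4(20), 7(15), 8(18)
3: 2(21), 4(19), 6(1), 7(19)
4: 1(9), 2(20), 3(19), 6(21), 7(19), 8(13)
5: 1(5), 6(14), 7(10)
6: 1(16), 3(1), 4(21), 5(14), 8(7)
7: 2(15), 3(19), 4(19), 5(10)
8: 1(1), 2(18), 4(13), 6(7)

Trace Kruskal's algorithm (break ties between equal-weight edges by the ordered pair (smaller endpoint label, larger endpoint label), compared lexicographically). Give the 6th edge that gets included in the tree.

5-7

Sort edges by weight, then run Kruskal:
1-8 (1): add — endpoints in different components.
3-6 (1): add — endpoints in different components.
1-5 (5): add — endpoints in different components.
6-8 (7): add — endpoints in different components.
1-4 (9): add — endpoints in different components.
5-7 (10): add — endpoints in different components.
4-8 (13): skip — 4 and 8 already connected.
5-6 (14): skip — 5 and 6 already connected.
2-7 (15): add — endpoints in different components.
The 6th edge added is 5-7.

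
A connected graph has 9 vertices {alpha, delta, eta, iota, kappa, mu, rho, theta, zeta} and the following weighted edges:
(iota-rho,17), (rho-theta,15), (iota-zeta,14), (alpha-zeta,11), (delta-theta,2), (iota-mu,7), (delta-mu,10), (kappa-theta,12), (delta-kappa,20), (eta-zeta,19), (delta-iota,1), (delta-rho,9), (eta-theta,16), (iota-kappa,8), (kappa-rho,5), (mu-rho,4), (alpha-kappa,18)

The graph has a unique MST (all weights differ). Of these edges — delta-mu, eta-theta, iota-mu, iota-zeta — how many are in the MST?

Kruskal: consider edges lightest-first.
delta-iota (1): add — endpoints in different components.
delta-theta (2): add — endpoints in different components.
mu-rho (4): add — endpoints in different components.
kappa-rho (5): add — endpoints in different components.
iota-mu (7): add — endpoints in different components.
iota-kappa (8): skip — kappa and iota already connected.
delta-rho (9): skip — delta and rho already connected.
delta-mu (10): skip — delta and mu already connected.
alpha-zeta (11): add — endpoints in different components.
kappa-theta (12): skip — kappa and theta already connected.
iota-zeta (14): add — endpoints in different components.
rho-theta (15): skip — theta and rho already connected.
eta-theta (16): add — endpoints in different components.
MST edge set: {delta-iota, delta-theta, mu-rho, kappa-rho, iota-mu, alpha-zeta, iota-zeta, eta-theta}.
Of the listed edges, {eta-theta, iota-mu, iota-zeta} are in the MST → 3.

3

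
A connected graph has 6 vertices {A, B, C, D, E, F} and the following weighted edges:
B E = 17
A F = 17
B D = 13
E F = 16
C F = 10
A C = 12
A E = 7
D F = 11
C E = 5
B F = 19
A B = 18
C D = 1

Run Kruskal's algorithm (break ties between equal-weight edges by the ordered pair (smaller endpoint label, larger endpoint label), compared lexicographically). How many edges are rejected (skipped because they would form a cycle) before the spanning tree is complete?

Kruskal's algorithm — process edges by increasing weight (ties by edge label):
C D (1): add. Components now {A} {B} {C,D} {E} {F}
C E (5): add. Components now {A} {B} {C,D,E} {F}
A E (7): add. Components now {A,C,D,E} {B} {F}
C F (10): add. Components now {A,C,D,E,F} {B}
D F (11): skip — D and F already connected.
A C (12): skip — A and C already connected.
B D (13): add. Components now {A,B,C,D,E,F}
Edges rejected before the tree was complete: 2.

2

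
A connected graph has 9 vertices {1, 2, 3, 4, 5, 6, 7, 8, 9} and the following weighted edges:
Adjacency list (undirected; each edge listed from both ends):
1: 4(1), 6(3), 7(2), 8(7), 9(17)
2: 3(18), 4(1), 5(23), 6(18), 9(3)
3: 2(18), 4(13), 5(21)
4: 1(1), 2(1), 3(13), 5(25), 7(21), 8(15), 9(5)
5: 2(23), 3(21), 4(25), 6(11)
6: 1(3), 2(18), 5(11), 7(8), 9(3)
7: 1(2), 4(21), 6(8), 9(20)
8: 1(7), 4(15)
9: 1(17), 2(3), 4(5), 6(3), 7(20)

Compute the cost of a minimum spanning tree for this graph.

Kruskal: consider edges lightest-first.
1—4 (1): add — endpoints in different components.
2—4 (1): add — endpoints in different components.
1—7 (2): add — endpoints in different components.
1—6 (3): add — endpoints in different components.
2—9 (3): add — endpoints in different components.
6—9 (3): skip — 6 and 9 already connected.
4—9 (5): skip — 4 and 9 already connected.
1—8 (7): add — endpoints in different components.
6—7 (8): skip — 6 and 7 already connected.
5—6 (11): add — endpoints in different components.
3—4 (13): add — endpoints in different components.
MST edges: 1—4, 2—4, 1—7, 1—6, 2—9, 1—8, 5—6, 3—4; total weight 1+1+2+3+3+7+11+13 = 41.

41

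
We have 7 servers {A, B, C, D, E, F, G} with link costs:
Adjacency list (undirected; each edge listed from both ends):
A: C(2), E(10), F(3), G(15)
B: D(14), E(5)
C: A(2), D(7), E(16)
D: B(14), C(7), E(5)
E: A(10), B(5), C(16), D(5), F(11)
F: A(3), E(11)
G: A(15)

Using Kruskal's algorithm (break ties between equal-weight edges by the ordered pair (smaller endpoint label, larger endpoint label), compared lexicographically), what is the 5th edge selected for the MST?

Kruskal's algorithm — process edges by increasing weight (ties by edge label):
A—C (2): add. Components now {A,C} {B} {D} {E} {F} {G}
A—F (3): add. Components now {A,C,F} {B} {D} {E} {G}
B—E (5): add. Components now {A,C,F} {B,E} {D} {G}
D—E (5): add. Components now {A,C,F} {B,D,E} {G}
C—D (7): add. Components now {A,B,C,D,E,F} {G}
A—E (10): skip — A and E already connected.
E—F (11): skip — E and F already connected.
B—D (14): skip — B and D already connected.
A—G (15): add. Components now {A,B,C,D,E,F,G}
The 5th edge added is C—D.

C-D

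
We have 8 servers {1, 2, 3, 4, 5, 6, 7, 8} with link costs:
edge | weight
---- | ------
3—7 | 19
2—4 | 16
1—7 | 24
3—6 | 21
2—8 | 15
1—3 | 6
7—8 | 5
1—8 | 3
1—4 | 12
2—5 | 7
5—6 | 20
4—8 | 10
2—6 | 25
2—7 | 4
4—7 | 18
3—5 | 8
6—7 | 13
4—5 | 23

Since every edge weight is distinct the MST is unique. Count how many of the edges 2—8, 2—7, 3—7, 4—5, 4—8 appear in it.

2

Kruskal: consider edges lightest-first.
1—8 (3): add — endpoints in different components.
2—7 (4): add — endpoints in different components.
7—8 (5): add — endpoints in different components.
1—3 (6): add — endpoints in different components.
2—5 (7): add — endpoints in different components.
3—5 (8): skip — 3 and 5 already connected.
4—8 (10): add — endpoints in different components.
1—4 (12): skip — 1 and 4 already connected.
6—7 (13): add — endpoints in different components.
MST edge set: {1—8, 2—7, 7—8, 1—3, 2—5, 4—8, 6—7}.
Of the listed edges, {2—7, 4—8} are in the MST → 2.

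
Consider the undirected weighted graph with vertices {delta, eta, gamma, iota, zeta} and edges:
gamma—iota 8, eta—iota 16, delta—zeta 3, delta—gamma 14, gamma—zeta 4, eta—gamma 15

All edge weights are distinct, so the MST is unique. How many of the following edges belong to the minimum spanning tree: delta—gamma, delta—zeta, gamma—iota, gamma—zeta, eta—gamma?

4

Sort edges by weight, then run Kruskal:
delta—zeta (3): add — endpoints in different components.
gamma—zeta (4): add — endpoints in different components.
gamma—iota (8): add — endpoints in different components.
delta—gamma (14): skip — delta and gamma already connected.
eta—gamma (15): add — endpoints in different components.
MST edge set: {delta—zeta, gamma—zeta, gamma—iota, eta—gamma}.
Of the listed edges, {delta—zeta, gamma—iota, gamma—zeta, eta—gamma} are in the MST → 4.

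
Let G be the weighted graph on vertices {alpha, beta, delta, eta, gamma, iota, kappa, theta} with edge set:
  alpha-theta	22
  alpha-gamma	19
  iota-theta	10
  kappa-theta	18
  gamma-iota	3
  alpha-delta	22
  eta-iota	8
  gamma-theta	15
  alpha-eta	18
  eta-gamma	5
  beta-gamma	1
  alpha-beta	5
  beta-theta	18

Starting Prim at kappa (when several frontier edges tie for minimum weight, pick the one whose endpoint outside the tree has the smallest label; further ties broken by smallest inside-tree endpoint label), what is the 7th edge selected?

Prim, starting at kappa.
Step 1: frontier [kappa-theta 18] → take kappa-theta (18); add theta.
Step 2: frontier [iota-theta 10, gamma-theta 15, beta-theta 18, alpha-theta 22] → take iota-theta (10); add iota.
Step 3: frontier [gamma-iota 3, eta-iota 8, gamma-theta 15, beta-theta 18, alpha-theta 22] → take gamma-iota (3); add gamma.
Step 4: frontier [beta-gamma 1, eta-gamma 5, alpha-gamma 19, eta-iota 8, beta-theta 18, alpha-theta 22] → take beta-gamma (1); add beta.
Step 5: frontier [alpha-beta 5, eta-gamma 5, alpha-gamma 19, eta-iota 8, alpha-theta 22] → take alpha-beta (5); add alpha.
Step 6: frontier [alpha-eta 18, alpha-delta 22, eta-gamma 5, eta-iota 8] → take eta-gamma (5); add eta.
Step 7: frontier [alpha-delta 22] → take alpha-delta (22); add delta.
The 7th edge added is alpha-delta.

alpha-delta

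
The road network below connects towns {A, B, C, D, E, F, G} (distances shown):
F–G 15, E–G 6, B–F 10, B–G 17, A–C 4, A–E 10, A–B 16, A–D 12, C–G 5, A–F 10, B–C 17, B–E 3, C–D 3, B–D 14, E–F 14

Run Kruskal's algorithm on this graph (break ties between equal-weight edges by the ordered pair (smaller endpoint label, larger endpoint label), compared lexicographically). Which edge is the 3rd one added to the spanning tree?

Kruskal: consider edges lightest-first.
B–E (3): add — endpoints in different components.
C–D (3): add — endpoints in different components.
A–C (4): add — endpoints in different components.
C–G (5): add — endpoints in different components.
E–G (6): add — endpoints in different components.
A–E (10): skip — A and E already connected.
A–F (10): add — endpoints in different components.
The 3rd edge added is A–C.

A-C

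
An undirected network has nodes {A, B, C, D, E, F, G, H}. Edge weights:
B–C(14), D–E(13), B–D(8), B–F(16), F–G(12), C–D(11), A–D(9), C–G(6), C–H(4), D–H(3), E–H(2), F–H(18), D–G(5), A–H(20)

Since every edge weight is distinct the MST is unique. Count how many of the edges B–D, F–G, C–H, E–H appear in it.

4

Kruskal: consider edges lightest-first.
E–H (2): add — endpoints in different components.
D–H (3): add — endpoints in different components.
C–H (4): add — endpoints in different components.
D–G (5): add — endpoints in different components.
C–G (6): skip — C and G already connected.
B–D (8): add — endpoints in different components.
A–D (9): add — endpoints in different components.
C–D (11): skip — C and D already connected.
F–G (12): add — endpoints in different components.
MST edge set: {E–H, D–H, C–H, D–G, B–D, A–D, F–G}.
Of the listed edges, {B–D, F–G, C–H, E–H} are in the MST → 4.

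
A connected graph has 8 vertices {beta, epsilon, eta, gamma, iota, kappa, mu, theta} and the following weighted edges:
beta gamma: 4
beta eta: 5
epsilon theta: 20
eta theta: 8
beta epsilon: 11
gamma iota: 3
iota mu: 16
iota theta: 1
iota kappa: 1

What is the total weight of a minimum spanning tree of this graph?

Prim, starting at epsilon.
Step 1: frontier [beta epsilon 11, epsilon theta 20] → take beta epsilon (11); add beta.
Step 2: frontier [beta gamma 4, beta eta 5, epsilon theta 20] → take beta gamma (4); add gamma.
Step 3: frontier [beta eta 5, epsilon theta 20, gamma iota 3] → take gamma iota (3); add iota.
Step 4: frontier [beta eta 5, epsilon theta 20, iota kappa 1, iota theta 1, iota mu 16] → take iota kappa (1); add kappa.
Step 5: frontier [beta eta 5, epsilon theta 20, iota theta 1, iota mu 16] → take iota theta (1); add theta.
Step 6: frontier [beta eta 5, iota mu 16, eta theta 8] → take beta eta (5); add eta.
Step 7: frontier [iota mu 16] → take iota mu (16); add mu.
MST edges: beta epsilon, beta gamma, gamma iota, iota kappa, iota theta, beta eta, iota mu; total weight 11+4+3+1+1+5+16 = 41.

41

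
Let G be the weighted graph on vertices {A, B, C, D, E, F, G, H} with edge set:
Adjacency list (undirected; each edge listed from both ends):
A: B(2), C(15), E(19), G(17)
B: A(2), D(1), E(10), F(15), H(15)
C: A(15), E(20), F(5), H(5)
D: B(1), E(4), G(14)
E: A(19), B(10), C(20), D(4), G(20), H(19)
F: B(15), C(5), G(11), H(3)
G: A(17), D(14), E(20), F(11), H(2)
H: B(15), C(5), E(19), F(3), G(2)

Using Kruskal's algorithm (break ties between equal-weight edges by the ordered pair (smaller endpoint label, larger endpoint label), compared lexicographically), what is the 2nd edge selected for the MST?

Kruskal's algorithm — process edges by increasing weight (ties by edge label):
B-D (1): add — endpoints in different components.
A-B (2): add — endpoints in different components.
G-H (2): add — endpoints in different components.
F-H (3): add — endpoints in different components.
D-E (4): add — endpoints in different components.
C-F (5): add — endpoints in different components.
C-H (5): skip — C and H already connected.
B-E (10): skip — B and E already connected.
F-G (11): skip — F and G already connected.
D-G (14): add — endpoints in different components.
The 2nd edge added is A-B.

A-B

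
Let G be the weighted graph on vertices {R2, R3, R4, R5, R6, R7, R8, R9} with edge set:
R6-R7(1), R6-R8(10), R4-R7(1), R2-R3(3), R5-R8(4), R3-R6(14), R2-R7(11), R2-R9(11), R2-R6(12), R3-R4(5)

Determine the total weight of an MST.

35

Prim's algorithm from R2:
Step 1: frontier [R2-R3 3, R2-R7 11, R2-R9 11, R2-R6 12] → take R2-R3 (3); add R3.
Step 2: frontier [R2-R7 11, R2-R9 11, R2-R6 12, R3-R4 5, R3-R6 14] → take R3-R4 (5); add R4.
Step 3: frontier [R2-R7 11, R2-R9 11, R2-R6 12, R3-R6 14, R4-R7 1] → take R4-R7 (1); add R7.
Step 4: frontier [R2-R9 11, R2-R6 12, R3-R6 14, R6-R7 1] → take R6-R7 (1); add R6.
Step 5: frontier [R2-R9 11, R6-R8 10] → take R6-R8 (10); add R8.
Step 6: frontier [R2-R9 11, R5-R8 4] → take R5-R8 (4); add R5.
Step 7: frontier [R2-R9 11] → take R2-R9 (11); add R9.
MST edges: R2-R3, R3-R4, R4-R7, R6-R7, R6-R8, R5-R8, R2-R9; total weight 3+5+1+1+10+4+11 = 35.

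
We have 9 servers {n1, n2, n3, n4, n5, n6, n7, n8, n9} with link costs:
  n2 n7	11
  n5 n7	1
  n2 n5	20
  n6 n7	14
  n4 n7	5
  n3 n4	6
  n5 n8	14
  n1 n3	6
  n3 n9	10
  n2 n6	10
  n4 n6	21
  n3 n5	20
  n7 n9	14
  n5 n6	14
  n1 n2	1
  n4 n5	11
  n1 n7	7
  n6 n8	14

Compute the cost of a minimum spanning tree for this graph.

Prim, starting at n8.
Step 1: cheapest edge leaving the tree is n5 n8 (14); add n5.
Step 2: cheapest edge leaving the tree is n5 n7 (1); add n7.
Step 3: cheapest edge leaving the tree is n4 n7 (5); add n4.
Step 4: cheapest edge leaving the tree is n3 n4 (6); add n3.
Step 5: cheapest edge leaving the tree is n1 n3 (6); add n1.
Step 6: cheapest edge leaving the tree is n1 n2 (1); add n2.
Step 7: cheapest edge leaving the tree is n2 n6 (10); add n6.
Step 8: cheapest edge leaving the tree is n3 n9 (10); add n9.
MST edges: n5 n8, n5 n7, n4 n7, n3 n4, n1 n3, n1 n2, n2 n6, n3 n9; total weight 14+1+5+6+6+1+10+10 = 53.

53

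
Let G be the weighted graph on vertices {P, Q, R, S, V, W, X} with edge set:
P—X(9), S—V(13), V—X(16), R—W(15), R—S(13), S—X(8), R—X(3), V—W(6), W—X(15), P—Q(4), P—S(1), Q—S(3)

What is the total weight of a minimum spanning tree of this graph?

34

Kruskal's algorithm — process edges by increasing weight (ties by edge label):
P—S (1): add. Components now {R} {P,S} {X} {Q} {V} {W}
Q—S (3): add. Components now {R} {P,Q,S} {X} {V} {W}
R—X (3): add. Components now {R,X} {P,Q,S} {V} {W}
P—Q (4): skip — Q and P already connected.
V—W (6): add. Components now {R,X} {P,Q,S} {V,W}
S—X (8): add. Components now {P,Q,R,S,X} {V,W}
P—X (9): skip — X and P already connected.
R—S (13): skip — R and S already connected.
S—V (13): add. Components now {P,Q,R,S,V,W,X}
MST edges: P—S, Q—S, R—X, V—W, S—X, S—V; total weight 1+3+3+6+8+13 = 34.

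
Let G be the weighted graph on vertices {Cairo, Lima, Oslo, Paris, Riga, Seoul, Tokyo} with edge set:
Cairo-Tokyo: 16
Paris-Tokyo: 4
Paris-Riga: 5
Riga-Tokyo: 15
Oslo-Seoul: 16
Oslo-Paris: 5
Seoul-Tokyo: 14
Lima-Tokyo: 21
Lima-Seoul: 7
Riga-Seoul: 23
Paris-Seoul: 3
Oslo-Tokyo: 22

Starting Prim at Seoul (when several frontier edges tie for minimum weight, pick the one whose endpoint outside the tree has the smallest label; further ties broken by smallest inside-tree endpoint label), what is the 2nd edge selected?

Paris-Tokyo

Grow the tree from Seoul using Prim:
Step 1: cheapest edge leaving the tree is Paris-Seoul (3); add Paris.
Step 2: cheapest edge leaving the tree is Paris-Tokyo (4); add Tokyo.
Step 3: cheapest edge leaving the tree is Oslo-Paris (5); add Oslo.
Step 4: cheapest edge leaving the tree is Paris-Riga (5); add Riga.
Step 5: cheapest edge leaving the tree is Lima-Seoul (7); add Lima.
Step 6: cheapest edge leaving the tree is Cairo-Tokyo (16); add Cairo.
The 2nd edge added is Paris-Tokyo.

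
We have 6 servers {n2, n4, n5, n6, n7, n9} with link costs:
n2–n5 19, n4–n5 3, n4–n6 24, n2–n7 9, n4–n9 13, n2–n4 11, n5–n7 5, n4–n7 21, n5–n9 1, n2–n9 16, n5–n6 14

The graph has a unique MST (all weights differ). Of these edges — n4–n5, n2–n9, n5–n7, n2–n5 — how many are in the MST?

Kruskal's algorithm — process edges by increasing weight (ties by edge label):
n5–n9 (1): add — endpoints in different components.
n4–n5 (3): add — endpoints in different components.
n5–n7 (5): add — endpoints in different components.
n2–n7 (9): add — endpoints in different components.
n2–n4 (11): skip — n2 and n4 already connected.
n4–n9 (13): skip — n9 and n4 already connected.
n5–n6 (14): add — endpoints in different components.
MST edge set: {n5–n9, n4–n5, n5–n7, n2–n7, n5–n6}.
Of the listed edges, {n4–n5, n5–n7} are in the MST → 2.

2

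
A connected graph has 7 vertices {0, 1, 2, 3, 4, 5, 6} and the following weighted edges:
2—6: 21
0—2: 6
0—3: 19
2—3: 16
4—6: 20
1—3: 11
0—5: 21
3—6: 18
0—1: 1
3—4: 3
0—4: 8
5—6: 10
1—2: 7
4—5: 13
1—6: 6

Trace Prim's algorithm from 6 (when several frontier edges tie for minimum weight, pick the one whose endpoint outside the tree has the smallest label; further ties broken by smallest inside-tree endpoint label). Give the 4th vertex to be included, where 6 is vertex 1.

2

Prim's algorithm from 6:
Step 1: cheapest edge leaving the tree is 1—6 (6); add 1.
Step 2: cheapest edge leaving the tree is 0—1 (1); add 0.
Step 3: cheapest edge leaving the tree is 0—2 (6); add 2.
Step 4: cheapest edge leaving the tree is 0—4 (8); add 4.
Step 5: cheapest edge leaving the tree is 3—4 (3); add 3.
Step 6: cheapest edge leaving the tree is 5—6 (10); add 5.
Vertex order: 6, 1, 0, 2, 4, 3, 5. The 4th vertex is 2.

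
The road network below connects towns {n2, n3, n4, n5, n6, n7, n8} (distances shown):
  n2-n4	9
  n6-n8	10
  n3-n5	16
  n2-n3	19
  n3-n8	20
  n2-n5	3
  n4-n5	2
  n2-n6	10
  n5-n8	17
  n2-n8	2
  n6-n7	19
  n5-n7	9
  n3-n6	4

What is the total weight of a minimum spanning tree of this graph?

30

Kruskal's algorithm — process edges by increasing weight (ties by edge label):
n2-n8 (2): add — endpoints in different components.
n4-n5 (2): add — endpoints in different components.
n2-n5 (3): add — endpoints in different components.
n3-n6 (4): add — endpoints in different components.
n2-n4 (9): skip — n2 and n4 already connected.
n5-n7 (9): add — endpoints in different components.
n2-n6 (10): add — endpoints in different components.
MST edges: n2-n8, n4-n5, n2-n5, n3-n6, n5-n7, n2-n6; total weight 2+2+3+4+9+10 = 30.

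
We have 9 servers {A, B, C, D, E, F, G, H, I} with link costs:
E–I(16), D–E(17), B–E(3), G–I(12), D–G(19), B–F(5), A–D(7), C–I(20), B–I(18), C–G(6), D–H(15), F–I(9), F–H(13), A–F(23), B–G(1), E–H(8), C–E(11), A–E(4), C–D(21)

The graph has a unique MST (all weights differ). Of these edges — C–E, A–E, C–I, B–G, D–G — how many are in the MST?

Kruskal: consider edges lightest-first.
B–G (1): add — endpoints in different components.
B–E (3): add — endpoints in different components.
A–E (4): add — endpoints in different components.
B–F (5): add — endpoints in different components.
C–G (6): add — endpoints in different components.
A–D (7): add — endpoints in different components.
E–H (8): add — endpoints in different components.
F–I (9): add — endpoints in different components.
MST edge set: {B–G, B–E, A–E, B–F, C–G, A–D, E–H, F–I}.
Of the listed edges, {A–E, B–G} are in the MST → 2.

2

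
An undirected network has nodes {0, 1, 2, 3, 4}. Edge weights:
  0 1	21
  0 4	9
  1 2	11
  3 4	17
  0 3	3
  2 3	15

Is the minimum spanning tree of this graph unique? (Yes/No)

Yes

Kruskal's algorithm — process edges by increasing weight (ties by edge label):
0 3 (3): add. Components now {0,3} {1} {2} {4}
0 4 (9): add. Components now {0,3,4} {1} {2}
1 2 (11): add. Components now {0,3,4} {1,2}
2 3 (15): add. Components now {0,1,2,3,4}
Every non-tree edge has weight strictly greater than the heaviest edge on the tree path between its endpoints, so the MST is unique.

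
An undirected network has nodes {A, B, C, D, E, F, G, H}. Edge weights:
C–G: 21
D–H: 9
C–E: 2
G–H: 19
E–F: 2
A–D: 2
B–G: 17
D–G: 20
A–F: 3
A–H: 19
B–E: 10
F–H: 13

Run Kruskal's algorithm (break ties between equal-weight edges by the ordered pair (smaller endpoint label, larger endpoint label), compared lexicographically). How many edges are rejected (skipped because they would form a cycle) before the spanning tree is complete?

Sort edges by weight, then run Kruskal:
A–D (2): add — endpoints in different components.
C–E (2): add — endpoints in different components.
E–F (2): add — endpoints in different components.
A–F (3): add — endpoints in different components.
D–H (9): add — endpoints in different components.
B–E (10): add — endpoints in different components.
F–H (13): skip — F and H already connected.
B–G (17): add — endpoints in different components.
Edges rejected before the tree was complete: 1.

1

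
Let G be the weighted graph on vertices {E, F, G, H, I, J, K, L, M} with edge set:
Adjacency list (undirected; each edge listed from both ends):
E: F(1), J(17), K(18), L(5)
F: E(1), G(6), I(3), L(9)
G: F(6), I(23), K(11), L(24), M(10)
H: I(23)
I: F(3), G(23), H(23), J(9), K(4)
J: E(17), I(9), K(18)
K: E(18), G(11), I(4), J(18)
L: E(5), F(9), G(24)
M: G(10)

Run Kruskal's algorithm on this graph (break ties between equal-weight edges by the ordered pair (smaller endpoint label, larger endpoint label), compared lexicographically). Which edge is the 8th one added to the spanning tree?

Sort edges by weight, then run Kruskal:
E–F (1): add — endpoints in different components.
F–I (3): add — endpoints in different components.
I–K (4): add — endpoints in different components.
E–L (5): add — endpoints in different components.
F–G (6): add — endpoints in different components.
F–L (9): skip — F and L already connected.
I–J (9): add — endpoints in different components.
G–M (10): add — endpoints in different components.
G–K (11): skip — G and K already connected.
E–J (17): skip — E and J already connected.
E–K (18): skip — E and K already connected.
J–K (18): skip — J and K already connected.
G–I (23): skip — G and I already connected.
H–I (23): add — endpoints in different components.
The 8th edge added is H–I.

H-I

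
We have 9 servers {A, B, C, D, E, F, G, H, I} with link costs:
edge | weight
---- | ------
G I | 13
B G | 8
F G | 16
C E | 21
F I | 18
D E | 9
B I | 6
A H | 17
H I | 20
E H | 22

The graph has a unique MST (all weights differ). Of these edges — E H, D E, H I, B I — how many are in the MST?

4

Kruskal: consider edges lightest-first.
B I (6): add — endpoints in different components.
B G (8): add — endpoints in different components.
D E (9): add — endpoints in different components.
G I (13): skip — G and I already connected.
F G (16): add — endpoints in different components.
A H (17): add — endpoints in different components.
F I (18): skip — F and I already connected.
H I (20): add — endpoints in different components.
C E (21): add — endpoints in different components.
E H (22): add — endpoints in different components.
MST edge set: {B I, B G, D E, F G, A H, H I, C E, E H}.
Of the listed edges, {E H, D E, H I, B I} are in the MST → 4.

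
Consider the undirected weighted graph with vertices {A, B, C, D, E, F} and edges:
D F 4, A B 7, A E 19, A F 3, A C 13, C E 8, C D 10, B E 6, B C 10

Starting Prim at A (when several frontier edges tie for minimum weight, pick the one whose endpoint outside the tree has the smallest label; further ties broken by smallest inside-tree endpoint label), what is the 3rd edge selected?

Grow the tree from A using Prim:
Step 1: cheapest edge leaving the tree is A F (3); add F.
Step 2: cheapest edge leaving the tree is D F (4); add D.
Step 3: cheapest edge leaving the tree is A B (7); add B.
Step 4: cheapest edge leaving the tree is B E (6); add E.
Step 5: cheapest edge leaving the tree is C E (8); add C.
The 3rd edge added is A B.

A-B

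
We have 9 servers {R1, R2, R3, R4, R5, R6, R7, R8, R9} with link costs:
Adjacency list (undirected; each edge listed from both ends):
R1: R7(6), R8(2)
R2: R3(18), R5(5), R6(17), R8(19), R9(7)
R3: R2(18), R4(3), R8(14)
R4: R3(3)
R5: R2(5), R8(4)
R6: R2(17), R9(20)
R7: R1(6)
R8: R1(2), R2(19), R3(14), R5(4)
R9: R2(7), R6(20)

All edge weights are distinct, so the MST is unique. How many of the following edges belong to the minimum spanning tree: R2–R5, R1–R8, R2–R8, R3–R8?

Kruskal's algorithm — process edges by increasing weight (ties by edge label):
R1–R8 (2): add — endpoints in different components.
R3–R4 (3): add — endpoints in different components.
R5–R8 (4): add — endpoints in different components.
R2–R5 (5): add — endpoints in different components.
R1–R7 (6): add — endpoints in different components.
R2–R9 (7): add — endpoints in different components.
R3–R8 (14): add — endpoints in different components.
R2–R6 (17): add — endpoints in different components.
MST edge set: {R1–R8, R3–R4, R5–R8, R2–R5, R1–R7, R2–R9, R3–R8, R2–R6}.
Of the listed edges, {R2–R5, R1–R8, R3–R8} are in the MST → 3.

3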